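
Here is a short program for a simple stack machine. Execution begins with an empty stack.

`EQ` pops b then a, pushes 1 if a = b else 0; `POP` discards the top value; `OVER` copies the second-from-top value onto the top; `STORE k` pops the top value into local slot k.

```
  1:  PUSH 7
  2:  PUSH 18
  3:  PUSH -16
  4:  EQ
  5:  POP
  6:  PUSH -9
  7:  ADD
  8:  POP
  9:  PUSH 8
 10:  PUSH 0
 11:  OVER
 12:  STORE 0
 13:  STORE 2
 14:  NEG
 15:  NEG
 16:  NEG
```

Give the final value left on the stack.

-8

PUSH 7   → [7]
PUSH 18  → [7, 18]
PUSH -16 → [7, 18, -16]
EQ       → [7, 0]
POP      → [7]
PUSH -9  → [7, -9]
ADD      → [-2]
POP      → []
PUSH 8   → [8]
PUSH 0   → [8, 0]
OVER     → [8, 0, 8]
STORE 0  → [8, 0]
STORE 2  → [8]
NEG      → [-8]
NEG      → [8]
NEG      → [-8]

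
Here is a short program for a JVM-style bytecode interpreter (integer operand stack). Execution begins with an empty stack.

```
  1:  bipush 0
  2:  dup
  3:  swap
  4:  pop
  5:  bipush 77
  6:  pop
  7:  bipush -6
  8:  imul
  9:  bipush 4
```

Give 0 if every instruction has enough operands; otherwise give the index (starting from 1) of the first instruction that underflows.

bipush 0  -> 0
dup       -> 0 0
swap      -> 0 0
pop       -> 0
bipush 77 -> 0 77
pop       -> 0
bipush -6 -> 0 -6
imul      -> 0
bipush 4  -> 0 4

0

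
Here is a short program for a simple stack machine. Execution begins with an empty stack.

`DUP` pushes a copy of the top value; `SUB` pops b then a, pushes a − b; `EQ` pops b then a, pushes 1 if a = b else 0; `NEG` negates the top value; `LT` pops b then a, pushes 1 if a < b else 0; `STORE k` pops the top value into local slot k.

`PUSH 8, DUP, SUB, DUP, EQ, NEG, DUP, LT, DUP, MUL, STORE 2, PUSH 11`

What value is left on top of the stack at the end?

11

PUSH 8  → [8]
DUP     → [8, 8]
SUB     → [0]
DUP     → [0, 0]
EQ      → [1]
NEG     → [-1]
DUP     → [-1, -1]
LT      → [0]
DUP     → [0, 0]
MUL     → [0]
STORE 2 → []
PUSH 11 → [11]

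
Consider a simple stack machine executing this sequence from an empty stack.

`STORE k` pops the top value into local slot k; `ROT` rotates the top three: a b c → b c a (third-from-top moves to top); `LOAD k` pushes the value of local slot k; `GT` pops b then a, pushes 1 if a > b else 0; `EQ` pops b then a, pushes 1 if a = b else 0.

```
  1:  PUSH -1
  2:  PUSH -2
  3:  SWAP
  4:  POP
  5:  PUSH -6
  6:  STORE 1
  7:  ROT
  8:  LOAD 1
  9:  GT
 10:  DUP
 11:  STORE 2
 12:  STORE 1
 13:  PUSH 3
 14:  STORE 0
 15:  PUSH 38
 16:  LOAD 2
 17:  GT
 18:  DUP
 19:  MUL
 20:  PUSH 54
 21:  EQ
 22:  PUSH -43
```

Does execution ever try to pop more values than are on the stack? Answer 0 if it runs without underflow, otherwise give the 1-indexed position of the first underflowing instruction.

7

PUSH -1 -> [-1]
PUSH -2 -> [-1, -2]
SWAP    -> [-2, -1]
POP     -> [-2]
PUSH -6 -> [-2, -6]
STORE 1 -> [-2]
ROT  — needs 3 operands, stack has 1 → underflow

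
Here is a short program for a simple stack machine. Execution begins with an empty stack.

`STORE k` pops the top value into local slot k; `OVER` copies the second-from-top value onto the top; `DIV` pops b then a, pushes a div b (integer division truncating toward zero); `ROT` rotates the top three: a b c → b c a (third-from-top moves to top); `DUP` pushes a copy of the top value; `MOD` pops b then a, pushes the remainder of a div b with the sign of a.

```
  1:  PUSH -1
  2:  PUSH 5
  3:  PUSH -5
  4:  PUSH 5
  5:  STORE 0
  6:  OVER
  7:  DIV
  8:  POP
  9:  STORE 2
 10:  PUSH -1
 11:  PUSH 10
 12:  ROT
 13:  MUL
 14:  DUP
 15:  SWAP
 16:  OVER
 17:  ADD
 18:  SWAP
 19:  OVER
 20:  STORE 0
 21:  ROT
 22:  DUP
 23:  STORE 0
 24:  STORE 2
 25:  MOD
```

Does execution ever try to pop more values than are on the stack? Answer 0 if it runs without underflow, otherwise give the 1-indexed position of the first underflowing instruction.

0

PUSH -1 : [-1]
PUSH 5  : [-1, 5]
PUSH -5 : [-1, 5, -5]
PUSH 5  : [-1, 5, -5, 5]
STORE 0 : [-1, 5, -5]
OVER    : [-1, 5, -5, 5]
DIV     : [-1, 5, -1]
POP     : [-1, 5]
STORE 2 : [-1]
PUSH -1 : [-1, -1]
PUSH 10 : [-1, -1, 10]
ROT     : [-1, 10, -1]
MUL     : [-1, -10]
DUP     : [-1, -10, -10]
SWAP    : [-1, -10, -10]
OVER    : [-1, -10, -10, -10]
ADD     : [-1, -10, -20]
SWAP    : [-1, -20, -10]
OVER    : [-1, -20, -10, -20]
STORE 0 : [-1, -20, -10]
ROT     : [-20, -10, -1]
DUP     : [-20, -10, -1, -1]
STORE 0 : [-20, -10, -1]
STORE 2 : [-20, -10]
MOD     : [0]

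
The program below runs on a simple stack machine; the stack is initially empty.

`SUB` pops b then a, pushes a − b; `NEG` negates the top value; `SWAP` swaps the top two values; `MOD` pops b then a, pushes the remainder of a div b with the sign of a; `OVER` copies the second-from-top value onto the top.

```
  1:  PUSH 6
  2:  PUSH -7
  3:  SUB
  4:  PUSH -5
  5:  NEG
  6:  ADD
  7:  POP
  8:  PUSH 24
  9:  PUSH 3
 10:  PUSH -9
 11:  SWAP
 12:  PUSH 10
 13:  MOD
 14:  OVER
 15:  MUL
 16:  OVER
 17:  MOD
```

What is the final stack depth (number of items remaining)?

PUSH 6   [6]
PUSH -7  [6, -7]
SUB      [13]
PUSH -5  [13, -5]
NEG      [13, 5]
ADD      [18]
POP      []
PUSH 24  [24]
PUSH 3   [24, 3]
PUSH -9  [24, 3, -9]
SWAP     [24, -9, 3]
PUSH 10  [24, -9, 3, 10]
MOD      [24, -9, 3]
OVER     [24, -9, 3, -9]
MUL      [24, -9, -27]
OVER     [24, -9, -27, -9]
MOD      [24, -9, 0]

3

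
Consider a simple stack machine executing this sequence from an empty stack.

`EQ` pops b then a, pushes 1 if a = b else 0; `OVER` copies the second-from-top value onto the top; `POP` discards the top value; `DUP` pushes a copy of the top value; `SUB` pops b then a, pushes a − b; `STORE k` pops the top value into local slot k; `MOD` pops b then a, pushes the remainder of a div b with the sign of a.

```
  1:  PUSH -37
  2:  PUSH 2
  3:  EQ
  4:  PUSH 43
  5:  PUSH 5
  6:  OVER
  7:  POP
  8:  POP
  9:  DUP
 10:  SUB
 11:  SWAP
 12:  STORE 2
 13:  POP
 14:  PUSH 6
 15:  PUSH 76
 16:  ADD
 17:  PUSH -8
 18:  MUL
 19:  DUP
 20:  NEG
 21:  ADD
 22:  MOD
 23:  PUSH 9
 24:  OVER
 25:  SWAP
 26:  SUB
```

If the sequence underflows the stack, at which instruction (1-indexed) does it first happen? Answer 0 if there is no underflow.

22

PUSH -37 -> -37
PUSH 2   -> -37 2
EQ       -> 0
PUSH 43  -> 0 43
PUSH 5   -> 0 43 5
OVER     -> 0 43 5 43
POP      -> 0 43 5
POP      -> 0 43
DUP      -> 0 43 43
SUB      -> 0 0
SWAP     -> 0 0
STORE 2  -> 0
POP      -> (empty)
PUSH 6   -> 6
PUSH 76  -> 6 76
ADD      -> 82
PUSH -8  -> 82 -8
MUL      -> -656
DUP      -> -656 -656
NEG      -> -656 656
ADD      -> 0
MOD  — needs 2 operands, stack has 1 → underflow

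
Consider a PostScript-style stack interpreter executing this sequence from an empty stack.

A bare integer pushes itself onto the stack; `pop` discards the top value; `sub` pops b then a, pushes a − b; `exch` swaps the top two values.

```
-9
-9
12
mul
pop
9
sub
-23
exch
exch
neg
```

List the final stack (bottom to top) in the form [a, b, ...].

-9   → -9
-9   → -9 -9
12   → -9 -9 12
mul  → -9 -108
pop  → -9
9    → -9 9
sub  → -18
-23  → -18 -23
exch → -23 -18
exch → -18 -23
neg  → -18 23

[-18, 23]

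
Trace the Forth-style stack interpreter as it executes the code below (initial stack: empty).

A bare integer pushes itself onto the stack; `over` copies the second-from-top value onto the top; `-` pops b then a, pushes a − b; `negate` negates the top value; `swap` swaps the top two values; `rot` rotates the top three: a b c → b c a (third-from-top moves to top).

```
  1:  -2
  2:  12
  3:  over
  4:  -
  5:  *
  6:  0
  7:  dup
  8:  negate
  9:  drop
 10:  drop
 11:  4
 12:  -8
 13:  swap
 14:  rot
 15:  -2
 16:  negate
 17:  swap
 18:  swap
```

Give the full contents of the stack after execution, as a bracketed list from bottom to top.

[-8, 4, -28, 2]

-2     -> -2
12     -> -2 12
over   -> -2 12 -2
-      -> -2 14
*      -> -28
0      -> -28 0
dup    -> -28 0 0
negate -> -28 0 0
drop   -> -28 0
drop   -> -28
4      -> -28 4
-8     -> -28 4 -8
swap   -> -28 -8 4
rot    -> -8 4 -28
-2     -> -8 4 -28 -2
negate -> -8 4 -28 2
swap   -> -8 4 2 -28
swap   -> -8 4 -28 2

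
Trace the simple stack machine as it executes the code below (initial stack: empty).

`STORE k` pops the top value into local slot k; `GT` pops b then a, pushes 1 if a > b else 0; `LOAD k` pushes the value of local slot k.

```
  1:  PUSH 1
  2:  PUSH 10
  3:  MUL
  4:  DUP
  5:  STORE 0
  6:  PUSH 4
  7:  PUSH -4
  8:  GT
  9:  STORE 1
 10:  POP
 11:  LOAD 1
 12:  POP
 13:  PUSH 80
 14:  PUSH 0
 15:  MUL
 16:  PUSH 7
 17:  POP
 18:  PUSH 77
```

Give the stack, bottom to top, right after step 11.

PUSH 1  -> [1]
PUSH 10 -> [1, 10]
MUL     -> [10]
DUP     -> [10, 10]
STORE 0 -> [10]
PUSH 4  -> [10, 4]
PUSH -4 -> [10, 4, -4]
GT      -> [10, 1]
STORE 1 -> [10]
POP     -> []
LOAD 1  -> [1]

[1]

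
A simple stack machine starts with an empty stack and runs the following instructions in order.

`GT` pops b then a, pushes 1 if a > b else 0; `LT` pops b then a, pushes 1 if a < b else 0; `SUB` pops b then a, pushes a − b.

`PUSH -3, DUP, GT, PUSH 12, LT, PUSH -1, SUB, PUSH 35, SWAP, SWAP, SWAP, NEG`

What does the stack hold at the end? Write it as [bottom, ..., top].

PUSH -3 : -3
DUP     : -3 -3
GT      : 0
PUSH 12 : 0 12
LT      : 1
PUSH -1 : 1 -1
SUB     : 2
PUSH 35 : 2 35
SWAP    : 35 2
SWAP    : 2 35
SWAP    : 35 2
NEG     : 35 -2

[35, -2]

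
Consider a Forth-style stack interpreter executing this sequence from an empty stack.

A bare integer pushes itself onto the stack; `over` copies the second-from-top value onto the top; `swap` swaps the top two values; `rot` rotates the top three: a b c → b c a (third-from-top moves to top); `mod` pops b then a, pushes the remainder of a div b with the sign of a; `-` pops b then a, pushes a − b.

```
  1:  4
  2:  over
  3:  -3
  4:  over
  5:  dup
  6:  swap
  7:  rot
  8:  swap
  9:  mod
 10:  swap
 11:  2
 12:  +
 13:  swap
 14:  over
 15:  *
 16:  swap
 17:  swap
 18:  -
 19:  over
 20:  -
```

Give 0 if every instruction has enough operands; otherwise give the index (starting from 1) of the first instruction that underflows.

2

4 → [4]
over  — needs 2 operands, stack has 1 → underflow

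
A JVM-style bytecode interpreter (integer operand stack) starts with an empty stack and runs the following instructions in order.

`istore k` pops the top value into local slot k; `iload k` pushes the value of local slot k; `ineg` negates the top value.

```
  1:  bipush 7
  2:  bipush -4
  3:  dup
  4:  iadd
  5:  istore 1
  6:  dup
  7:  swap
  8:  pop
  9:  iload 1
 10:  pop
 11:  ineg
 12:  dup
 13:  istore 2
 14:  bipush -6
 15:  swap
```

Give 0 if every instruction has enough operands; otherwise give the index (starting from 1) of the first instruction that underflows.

0

bipush 7  -> 7
bipush -4 -> 7 -4
dup       -> 7 -4 -4
iadd      -> 7 -8
istore 1  -> 7
dup       -> 7 7
swap      -> 7 7
pop       -> 7
iload 1   -> 7 -8
pop       -> 7
ineg      -> -7
dup       -> -7 -7
istore 2  -> -7
bipush -6 -> -7 -6
swap      -> -6 -7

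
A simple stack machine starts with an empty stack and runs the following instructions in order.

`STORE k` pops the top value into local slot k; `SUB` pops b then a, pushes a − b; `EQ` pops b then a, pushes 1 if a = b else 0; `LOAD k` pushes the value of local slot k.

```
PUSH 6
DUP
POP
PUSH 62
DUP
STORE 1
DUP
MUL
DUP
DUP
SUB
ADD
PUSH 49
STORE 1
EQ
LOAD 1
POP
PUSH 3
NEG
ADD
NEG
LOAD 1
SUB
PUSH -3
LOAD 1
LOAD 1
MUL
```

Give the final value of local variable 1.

49

PUSH 6  -> [6]
DUP     -> [6, 6]
POP     -> [6]
PUSH 62 -> [6, 62]
DUP     -> [6, 62, 62]
STORE 1 -> [6, 62]
DUP     -> [6, 62, 62]
MUL     -> [6, 3844]
DUP     -> [6, 3844, 3844]
DUP     -> [6, 3844, 3844, 3844]
SUB     -> [6, 3844, 0]
ADD     -> [6, 3844]
PUSH 49 -> [6, 3844, 49]
STORE 1 -> [6, 3844]
EQ      -> [0]
LOAD 1  -> [0, 49]
POP     -> [0]
PUSH 3  -> [0, 3]
NEG     -> [0, -3]
ADD     -> [-3]
NEG     -> [3]
LOAD 1  -> [3, 49]
SUB     -> [-46]
PUSH -3 -> [-46, -3]
LOAD 1  -> [-46, -3, 49]
LOAD 1  -> [-46, -3, 49, 49]
MUL     -> [-46, -3, 2401]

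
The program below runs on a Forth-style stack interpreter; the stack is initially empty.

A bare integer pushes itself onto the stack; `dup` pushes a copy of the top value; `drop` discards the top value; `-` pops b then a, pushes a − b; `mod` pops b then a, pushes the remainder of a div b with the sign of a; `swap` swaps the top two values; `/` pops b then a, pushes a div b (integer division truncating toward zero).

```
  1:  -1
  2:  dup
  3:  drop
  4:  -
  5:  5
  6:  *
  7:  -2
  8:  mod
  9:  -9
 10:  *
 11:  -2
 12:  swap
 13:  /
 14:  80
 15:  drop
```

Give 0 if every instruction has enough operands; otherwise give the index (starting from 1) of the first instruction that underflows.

-1   : [-1]
dup  : [-1, -1]
drop : [-1]
-  — needs 2 operands, stack has 1 → underflow

4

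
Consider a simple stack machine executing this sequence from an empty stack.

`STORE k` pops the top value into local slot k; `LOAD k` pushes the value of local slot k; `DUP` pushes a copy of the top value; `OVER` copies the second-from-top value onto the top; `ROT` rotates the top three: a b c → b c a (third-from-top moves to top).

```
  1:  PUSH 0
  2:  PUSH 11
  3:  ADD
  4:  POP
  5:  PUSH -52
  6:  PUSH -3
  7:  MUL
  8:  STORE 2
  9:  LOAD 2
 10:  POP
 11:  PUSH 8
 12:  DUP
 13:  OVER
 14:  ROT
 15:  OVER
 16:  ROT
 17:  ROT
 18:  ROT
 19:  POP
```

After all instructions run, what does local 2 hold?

PUSH 0   -> [0]
PUSH 11  -> [0, 11]
ADD      -> [11]
POP      -> []
PUSH -52 -> [-52]
PUSH -3  -> [-52, -3]
MUL      -> [156]
STORE 2  -> []
LOAD 2   -> [156]
POP      -> []
PUSH 8   -> [8]
DUP      -> [8, 8]
OVER     -> [8, 8, 8]
ROT      -> [8, 8, 8]
OVER     -> [8, 8, 8, 8]
ROT      -> [8, 8, 8, 8]
ROT      -> [8, 8, 8, 8]
ROT      -> [8, 8, 8, 8]
POP      -> [8, 8, 8]

156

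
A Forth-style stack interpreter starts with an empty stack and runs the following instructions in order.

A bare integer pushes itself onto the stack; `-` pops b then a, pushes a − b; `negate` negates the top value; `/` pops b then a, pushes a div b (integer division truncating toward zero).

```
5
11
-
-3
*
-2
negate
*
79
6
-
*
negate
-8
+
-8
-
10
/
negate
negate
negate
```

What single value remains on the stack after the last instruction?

262

5      → [5]
11     → [5, 11]
-      → [-6]
-3     → [-6, -3]
*      → [18]
-2     → [18, -2]
negate → [18, 2]
*      → [36]
79     → [36, 79]
6      → [36, 79, 6]
-      → [36, 73]
*      → [2628]
negate → [-2628]
-8     → [-2628, -8]
+      → [-2636]
-8     → [-2636, -8]
-      → [-2628]
10     → [-2628, 10]
/      → [-262]
negate → [262]
negate → [-262]
negate → [262]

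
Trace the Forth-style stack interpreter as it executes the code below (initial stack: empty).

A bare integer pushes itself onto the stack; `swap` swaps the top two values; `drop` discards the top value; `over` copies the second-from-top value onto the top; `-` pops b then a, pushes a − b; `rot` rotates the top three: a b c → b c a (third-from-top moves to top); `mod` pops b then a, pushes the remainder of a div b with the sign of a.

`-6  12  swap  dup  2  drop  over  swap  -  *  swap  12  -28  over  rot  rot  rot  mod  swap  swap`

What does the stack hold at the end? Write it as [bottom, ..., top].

[0, 12, 12, -4]

-6   : [-6]
12   : [-6, 12]
swap : [12, -6]
dup  : [12, -6, -6]
2    : [12, -6, -6, 2]
drop : [12, -6, -6]
over : [12, -6, -6, -6]
swap : [12, -6, -6, -6]
-    : [12, -6, 0]
*    : [12, 0]
swap : [0, 12]
12   : [0, 12, 12]
-28  : [0, 12, 12, -28]
over : [0, 12, 12, -28, 12]
rot  : [0, 12, -28, 12, 12]
rot  : [0, 12, 12, 12, -28]
rot  : [0, 12, 12, -28, 12]
mod  : [0, 12, 12, -4]
swap : [0, 12, -4, 12]
swap : [0, 12, 12, -4]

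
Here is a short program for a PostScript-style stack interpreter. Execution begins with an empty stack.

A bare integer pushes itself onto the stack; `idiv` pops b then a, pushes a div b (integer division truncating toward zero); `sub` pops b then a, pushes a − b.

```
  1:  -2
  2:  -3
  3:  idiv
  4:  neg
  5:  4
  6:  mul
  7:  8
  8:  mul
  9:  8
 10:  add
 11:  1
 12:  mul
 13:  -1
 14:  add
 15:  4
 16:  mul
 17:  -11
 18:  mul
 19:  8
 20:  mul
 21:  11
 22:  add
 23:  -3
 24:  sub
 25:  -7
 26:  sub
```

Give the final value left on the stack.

-2443

-2    [-2]
-3    [-2, -3]
idiv  [0]
neg   [0]
4     [0, 4]
mul   [0]
8     [0, 8]
mul   [0]
8     [0, 8]
add   [8]
1     [8, 1]
mul   [8]
-1    [8, -1]
add   [7]
4     [7, 4]
mul   [28]
-11   [28, -11]
mul   [-308]
8     [-308, 8]
mul   [-2464]
11    [-2464, 11]
add   [-2453]
-3    [-2453, -3]
sub   [-2450]
-7    [-2450, -7]
sub   [-2443]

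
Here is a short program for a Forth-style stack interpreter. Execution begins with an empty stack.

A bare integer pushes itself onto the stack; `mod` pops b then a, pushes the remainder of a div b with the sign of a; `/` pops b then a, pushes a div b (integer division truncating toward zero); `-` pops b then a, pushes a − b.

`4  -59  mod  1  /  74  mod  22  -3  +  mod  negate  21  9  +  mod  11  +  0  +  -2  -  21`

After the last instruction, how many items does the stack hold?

2

4      : [4]
-59    : [4, -59]
mod    : [4]
1      : [4, 1]
/      : [4]
74     : [4, 74]
mod    : [4]
22     : [4, 22]
-3     : [4, 22, -3]
+      : [4, 19]
mod    : [4]
negate : [-4]
21     : [-4, 21]
9      : [-4, 21, 9]
+      : [-4, 30]
mod    : [-4]
11     : [-4, 11]
+      : [7]
0      : [7, 0]
+      : [7]
-2     : [7, -2]
-      : [9]
21     : [9, 21]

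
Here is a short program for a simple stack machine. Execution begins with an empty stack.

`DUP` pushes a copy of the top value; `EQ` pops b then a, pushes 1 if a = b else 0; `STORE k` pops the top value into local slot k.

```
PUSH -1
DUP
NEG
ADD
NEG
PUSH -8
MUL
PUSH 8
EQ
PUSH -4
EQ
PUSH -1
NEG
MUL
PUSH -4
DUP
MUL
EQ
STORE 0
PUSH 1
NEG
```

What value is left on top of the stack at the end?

-1

PUSH -1 → [-1]
DUP     → [-1, -1]
NEG     → [-1, 1]
ADD     → [0]
NEG     → [0]
PUSH -8 → [0, -8]
MUL     → [0]
PUSH 8  → [0, 8]
EQ      → [0]
PUSH -4 → [0, -4]
EQ      → [0]
PUSH -1 → [0, -1]
NEG     → [0, 1]
MUL     → [0]
PUSH -4 → [0, -4]
DUP     → [0, -4, -4]
MUL     → [0, 16]
EQ      → [0]
STORE 0 → []
PUSH 1  → [1]
NEG     → [-1]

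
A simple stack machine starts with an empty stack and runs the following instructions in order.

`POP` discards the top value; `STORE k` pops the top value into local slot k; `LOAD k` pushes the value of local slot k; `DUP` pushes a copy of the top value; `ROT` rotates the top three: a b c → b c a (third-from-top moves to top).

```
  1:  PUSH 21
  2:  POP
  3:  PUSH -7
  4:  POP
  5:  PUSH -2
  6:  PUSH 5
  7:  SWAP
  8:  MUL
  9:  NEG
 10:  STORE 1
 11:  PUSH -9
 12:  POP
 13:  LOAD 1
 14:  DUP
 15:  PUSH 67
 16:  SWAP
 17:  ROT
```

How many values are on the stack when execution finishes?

PUSH 21  21
POP      (empty)
PUSH -7  -7
POP      (empty)
PUSH -2  -2
PUSH 5   -2 5
SWAP     5 -2
MUL      -10
NEG      10
STORE 1  (empty)
PUSH -9  -9
POP      (empty)
LOAD 1   10
DUP      10 10
PUSH 67  10 10 67
SWAP     10 67 10
ROT      67 10 10

3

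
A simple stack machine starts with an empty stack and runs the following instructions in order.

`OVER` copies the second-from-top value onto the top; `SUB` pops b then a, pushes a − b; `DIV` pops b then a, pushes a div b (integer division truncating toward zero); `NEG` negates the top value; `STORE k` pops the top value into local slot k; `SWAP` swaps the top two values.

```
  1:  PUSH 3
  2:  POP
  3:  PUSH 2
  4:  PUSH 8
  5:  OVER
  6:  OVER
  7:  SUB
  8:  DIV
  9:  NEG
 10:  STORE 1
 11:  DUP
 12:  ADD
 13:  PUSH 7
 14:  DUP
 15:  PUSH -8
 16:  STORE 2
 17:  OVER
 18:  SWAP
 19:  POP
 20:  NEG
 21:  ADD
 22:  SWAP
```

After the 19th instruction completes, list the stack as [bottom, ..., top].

[4, 7, 7]

PUSH 3  -> 3
POP     -> (empty)
PUSH 2  -> 2
PUSH 8  -> 2 8
OVER    -> 2 8 2
OVER    -> 2 8 2 8
SUB     -> 2 8 -6
DIV     -> 2 -1
NEG     -> 2 1
STORE 1 -> 2
DUP     -> 2 2
ADD     -> 4
PUSH 7  -> 4 7
DUP     -> 4 7 7
PUSH -8 -> 4 7 7 -8
STORE 2 -> 4 7 7
OVER    -> 4 7 7 7
SWAP    -> 4 7 7 7
POP     -> 4 7 7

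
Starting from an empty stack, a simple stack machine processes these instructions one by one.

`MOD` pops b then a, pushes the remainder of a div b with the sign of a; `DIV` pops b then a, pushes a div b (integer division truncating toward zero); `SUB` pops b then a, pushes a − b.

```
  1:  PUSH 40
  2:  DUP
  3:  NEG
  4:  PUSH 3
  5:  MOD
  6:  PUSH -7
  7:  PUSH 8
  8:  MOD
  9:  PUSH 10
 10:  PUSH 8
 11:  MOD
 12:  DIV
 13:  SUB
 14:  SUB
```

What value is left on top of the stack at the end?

PUSH 40 -> 40
DUP     -> 40 40
NEG     -> 40 -40
PUSH 3  -> 40 -40 3
MOD     -> 40 -1
PUSH -7 -> 40 -1 -7
PUSH 8  -> 40 -1 -7 8
MOD     -> 40 -1 -7
PUSH 10 -> 40 -1 -7 10
PUSH 8  -> 40 -1 -7 10 8
MOD     -> 40 -1 -7 2
DIV     -> 40 -1 -3
SUB     -> 40 2
SUB     -> 38

38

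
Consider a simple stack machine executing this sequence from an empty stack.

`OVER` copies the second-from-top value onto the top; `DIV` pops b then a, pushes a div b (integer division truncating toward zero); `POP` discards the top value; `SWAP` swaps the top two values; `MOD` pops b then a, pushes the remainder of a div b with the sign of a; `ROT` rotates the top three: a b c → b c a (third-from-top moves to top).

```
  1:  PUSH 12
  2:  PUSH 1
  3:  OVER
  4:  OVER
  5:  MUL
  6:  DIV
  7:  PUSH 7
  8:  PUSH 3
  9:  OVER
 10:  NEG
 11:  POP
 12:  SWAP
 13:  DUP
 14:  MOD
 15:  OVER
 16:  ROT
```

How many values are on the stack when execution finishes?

PUSH 12 : 12
PUSH 1  : 12 1
OVER    : 12 1 12
OVER    : 12 1 12 1
MUL     : 12 1 12
DIV     : 12 0
PUSH 7  : 12 0 7
PUSH 3  : 12 0 7 3
OVER    : 12 0 7 3 7
NEG     : 12 0 7 3 -7
POP     : 12 0 7 3
SWAP    : 12 0 3 7
DUP     : 12 0 3 7 7
MOD     : 12 0 3 0
OVER    : 12 0 3 0 3
ROT     : 12 0 0 3 3

5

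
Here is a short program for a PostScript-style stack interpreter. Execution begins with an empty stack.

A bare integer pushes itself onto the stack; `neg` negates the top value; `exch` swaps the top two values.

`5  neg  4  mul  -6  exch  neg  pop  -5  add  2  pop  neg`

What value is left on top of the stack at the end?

5    → 5
neg  → -5
4    → -5 4
mul  → -20
-6   → -20 -6
exch → -6 -20
neg  → -6 20
pop  → -6
-5   → -6 -5
add  → -11
2    → -11 2
pop  → -11
neg  → 11

11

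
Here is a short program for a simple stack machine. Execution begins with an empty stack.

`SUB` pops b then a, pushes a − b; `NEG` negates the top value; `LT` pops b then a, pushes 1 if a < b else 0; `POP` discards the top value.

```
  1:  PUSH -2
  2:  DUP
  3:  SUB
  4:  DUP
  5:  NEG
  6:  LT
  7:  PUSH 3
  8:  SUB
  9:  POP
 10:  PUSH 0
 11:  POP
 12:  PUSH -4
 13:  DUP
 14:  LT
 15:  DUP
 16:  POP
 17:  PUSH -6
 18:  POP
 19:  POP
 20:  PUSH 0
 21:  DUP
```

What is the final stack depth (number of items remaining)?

2

PUSH -2 -> [-2]
DUP     -> [-2, -2]
SUB     -> [0]
DUP     -> [0, 0]
NEG     -> [0, 0]
LT      -> [0]
PUSH 3  -> [0, 3]
SUB     -> [-3]
POP     -> []
PUSH 0  -> [0]
POP     -> []
PUSH -4 -> [-4]
DUP     -> [-4, -4]
LT      -> [0]
DUP     -> [0, 0]
POP     -> [0]
PUSH -6 -> [0, -6]
POP     -> [0]
POP     -> []
PUSH 0  -> [0]
DUP     -> [0, 0]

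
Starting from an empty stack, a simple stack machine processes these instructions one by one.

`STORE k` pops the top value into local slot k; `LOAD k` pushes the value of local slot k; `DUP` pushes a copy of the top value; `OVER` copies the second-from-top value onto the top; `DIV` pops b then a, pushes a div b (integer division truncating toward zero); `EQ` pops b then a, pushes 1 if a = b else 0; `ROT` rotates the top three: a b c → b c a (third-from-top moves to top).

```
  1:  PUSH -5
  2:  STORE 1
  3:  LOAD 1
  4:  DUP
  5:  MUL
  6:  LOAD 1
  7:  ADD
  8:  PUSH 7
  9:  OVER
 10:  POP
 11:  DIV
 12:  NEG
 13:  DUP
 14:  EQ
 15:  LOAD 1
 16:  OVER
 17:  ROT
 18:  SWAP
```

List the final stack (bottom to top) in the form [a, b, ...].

PUSH -5 → -5
STORE 1 → (empty)
LOAD 1  → -5
DUP     → -5 -5
MUL     → 25
LOAD 1  → 25 -5
ADD     → 20
PUSH 7  → 20 7
OVER    → 20 7 20
POP     → 20 7
DIV     → 2
NEG     → -2
DUP     → -2 -2
EQ      → 1
LOAD 1  → 1 -5
OVER    → 1 -5 1
ROT     → -5 1 1
SWAP    → -5 1 1

[-5, 1, 1]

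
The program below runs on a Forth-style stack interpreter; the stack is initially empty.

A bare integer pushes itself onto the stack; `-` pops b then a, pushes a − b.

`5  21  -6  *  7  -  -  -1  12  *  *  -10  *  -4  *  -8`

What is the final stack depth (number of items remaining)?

5   -> 5
21  -> 5 21
-6  -> 5 21 -6
*   -> 5 -126
7   -> 5 -126 7
-   -> 5 -133
-   -> 138
-1  -> 138 -1
12  -> 138 -1 12
*   -> 138 -12
*   -> -1656
-10 -> -1656 -10
*   -> 16560
-4  -> 16560 -4
*   -> -66240
-8  -> -66240 -8

2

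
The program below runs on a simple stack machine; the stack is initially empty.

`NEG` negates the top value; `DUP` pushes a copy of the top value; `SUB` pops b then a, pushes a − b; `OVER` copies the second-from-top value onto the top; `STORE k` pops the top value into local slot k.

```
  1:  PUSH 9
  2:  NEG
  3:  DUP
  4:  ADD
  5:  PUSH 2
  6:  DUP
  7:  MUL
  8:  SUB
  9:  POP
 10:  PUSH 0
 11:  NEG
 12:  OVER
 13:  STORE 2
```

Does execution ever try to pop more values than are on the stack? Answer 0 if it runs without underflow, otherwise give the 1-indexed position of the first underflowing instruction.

PUSH 9  9
NEG     -9
DUP     -9 -9
ADD     -18
PUSH 2  -18 2
DUP     -18 2 2
MUL     -18 4
SUB     -22
POP     (empty)
PUSH 0  0
NEG     0
OVER  — needs 2 operands, stack has 1 → underflow

12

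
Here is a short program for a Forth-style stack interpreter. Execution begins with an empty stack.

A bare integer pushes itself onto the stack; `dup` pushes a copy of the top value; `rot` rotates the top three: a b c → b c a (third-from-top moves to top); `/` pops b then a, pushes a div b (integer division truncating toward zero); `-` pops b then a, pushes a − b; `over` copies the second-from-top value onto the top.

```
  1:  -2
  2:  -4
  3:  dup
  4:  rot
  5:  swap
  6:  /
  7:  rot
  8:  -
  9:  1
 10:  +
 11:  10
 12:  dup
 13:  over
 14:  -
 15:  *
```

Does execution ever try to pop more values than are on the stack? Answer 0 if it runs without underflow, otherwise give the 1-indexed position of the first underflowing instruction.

-2    -2
-4    -2 -4
dup   -2 -4 -4
rot   -4 -4 -2
swap  -4 -2 -4
/     -4 0
rot  — needs 3 operands, stack has 2 → underflow

7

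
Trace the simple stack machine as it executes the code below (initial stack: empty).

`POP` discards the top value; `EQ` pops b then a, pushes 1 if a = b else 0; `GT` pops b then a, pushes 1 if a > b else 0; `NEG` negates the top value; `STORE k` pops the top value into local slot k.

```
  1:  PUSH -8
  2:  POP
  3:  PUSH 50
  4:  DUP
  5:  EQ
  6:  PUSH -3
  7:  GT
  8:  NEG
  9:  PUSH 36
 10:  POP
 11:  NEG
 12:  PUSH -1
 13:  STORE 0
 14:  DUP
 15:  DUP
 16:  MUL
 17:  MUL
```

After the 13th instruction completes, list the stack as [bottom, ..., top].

PUSH -8 -> [-8]
POP     -> []
PUSH 50 -> [50]
DUP     -> [50, 50]
EQ      -> [1]
PUSH -3 -> [1, -3]
GT      -> [1]
NEG     -> [-1]
PUSH 36 -> [-1, 36]
POP     -> [-1]
NEG     -> [1]
PUSH -1 -> [1, -1]
STORE 0 -> [1]

[1]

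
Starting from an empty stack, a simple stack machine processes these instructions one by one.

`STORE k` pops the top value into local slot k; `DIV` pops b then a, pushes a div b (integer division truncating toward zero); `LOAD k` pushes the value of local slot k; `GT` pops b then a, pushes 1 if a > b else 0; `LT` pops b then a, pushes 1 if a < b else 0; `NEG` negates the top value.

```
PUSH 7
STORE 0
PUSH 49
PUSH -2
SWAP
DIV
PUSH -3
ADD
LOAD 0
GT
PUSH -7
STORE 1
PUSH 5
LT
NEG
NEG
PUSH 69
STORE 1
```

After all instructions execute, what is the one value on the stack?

1

PUSH 7   [7]
STORE 0  []
PUSH 49  [49]
PUSH -2  [49, -2]
SWAP     [-2, 49]
DIV      [0]
PUSH -3  [0, -3]
ADD      [-3]
LOAD 0   [-3, 7]
GT       [0]
PUSH -7  [0, -7]
STORE 1  [0]
PUSH 5   [0, 5]
LT       [1]
NEG      [-1]
NEG      [1]
PUSH 69  [1, 69]
STORE 1  [1]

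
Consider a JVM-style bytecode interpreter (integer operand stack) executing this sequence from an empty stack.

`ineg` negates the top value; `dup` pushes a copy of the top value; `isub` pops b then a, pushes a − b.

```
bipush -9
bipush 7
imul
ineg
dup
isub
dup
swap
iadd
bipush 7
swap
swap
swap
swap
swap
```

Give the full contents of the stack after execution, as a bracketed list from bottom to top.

bipush -9 : -9
bipush 7  : -9 7
imul      : -63
ineg      : 63
dup       : 63 63
isub      : 0
dup       : 0 0
swap      : 0 0
iadd      : 0
bipush 7  : 0 7
swap      : 7 0
swap      : 0 7
swap      : 7 0
swap      : 0 7
swap      : 7 0

[7, 0]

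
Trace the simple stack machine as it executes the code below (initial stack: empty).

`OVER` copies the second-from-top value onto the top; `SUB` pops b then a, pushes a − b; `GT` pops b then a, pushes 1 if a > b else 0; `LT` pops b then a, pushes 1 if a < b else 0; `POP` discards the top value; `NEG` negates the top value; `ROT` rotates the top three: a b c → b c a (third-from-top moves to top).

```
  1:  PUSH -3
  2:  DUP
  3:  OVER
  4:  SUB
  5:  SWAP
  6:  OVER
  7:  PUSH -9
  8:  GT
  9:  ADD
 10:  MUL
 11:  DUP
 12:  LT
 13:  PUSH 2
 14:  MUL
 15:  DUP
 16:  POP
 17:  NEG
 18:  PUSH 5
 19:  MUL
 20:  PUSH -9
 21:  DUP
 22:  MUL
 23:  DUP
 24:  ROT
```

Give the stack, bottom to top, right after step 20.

PUSH -3 → [-3]
DUP     → [-3, -3]
OVER    → [-3, -3, -3]
SUB     → [-3, 0]
SWAP    → [0, -3]
OVER    → [0, -3, 0]
PUSH -9 → [0, -3, 0, -9]
GT      → [0, -3, 1]
ADD     → [0, -2]
MUL     → [0]
DUP     → [0, 0]
LT      → [0]
PUSH 2  → [0, 2]
MUL     → [0]
DUP     → [0, 0]
POP     → [0]
NEG     → [0]
PUSH 5  → [0, 5]
MUL     → [0]
PUSH -9 → [0, -9]

[0, -9]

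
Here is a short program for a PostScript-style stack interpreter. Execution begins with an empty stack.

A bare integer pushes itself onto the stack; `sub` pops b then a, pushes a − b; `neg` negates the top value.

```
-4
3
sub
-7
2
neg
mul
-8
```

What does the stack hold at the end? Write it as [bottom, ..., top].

[-7, 14, -8]

-4  -> -4
3   -> -4 3
sub -> -7
-7  -> -7 -7
2   -> -7 -7 2
neg -> -7 -7 -2
mul -> -7 14
-8  -> -7 14 -8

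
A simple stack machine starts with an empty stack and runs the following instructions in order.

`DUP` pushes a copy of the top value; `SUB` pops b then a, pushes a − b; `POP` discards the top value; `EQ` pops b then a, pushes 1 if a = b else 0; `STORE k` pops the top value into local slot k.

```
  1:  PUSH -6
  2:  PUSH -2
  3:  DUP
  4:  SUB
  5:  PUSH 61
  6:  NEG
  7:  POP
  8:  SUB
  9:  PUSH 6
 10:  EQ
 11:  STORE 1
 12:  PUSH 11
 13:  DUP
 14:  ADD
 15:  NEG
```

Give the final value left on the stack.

PUSH -6 : -6
PUSH -2 : -6 -2
DUP     : -6 -2 -2
SUB     : -6 0
PUSH 61 : -6 0 61
NEG     : -6 0 -61
POP     : -6 0
SUB     : -6
PUSH 6  : -6 6
EQ      : 0
STORE 1 : (empty)
PUSH 11 : 11
DUP     : 11 11
ADD     : 22
NEG     : -22

-22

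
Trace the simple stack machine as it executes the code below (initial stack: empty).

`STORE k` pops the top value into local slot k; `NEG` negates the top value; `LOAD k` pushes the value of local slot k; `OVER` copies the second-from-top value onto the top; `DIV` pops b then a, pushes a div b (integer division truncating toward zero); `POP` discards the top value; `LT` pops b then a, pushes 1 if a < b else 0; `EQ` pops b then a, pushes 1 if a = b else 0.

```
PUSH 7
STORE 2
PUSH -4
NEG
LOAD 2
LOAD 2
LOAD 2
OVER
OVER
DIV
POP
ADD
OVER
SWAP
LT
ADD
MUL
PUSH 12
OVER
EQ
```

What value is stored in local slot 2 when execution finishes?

7

PUSH 7   7
STORE 2  (empty)
PUSH -4  -4
NEG      4
LOAD 2   4 7
LOAD 2   4 7 7
LOAD 2   4 7 7 7
OVER     4 7 7 7 7
OVER     4 7 7 7 7 7
DIV      4 7 7 7 1
POP      4 7 7 7
ADD      4 7 14
OVER     4 7 14 7
SWAP     4 7 7 14
LT       4 7 1
ADD      4 8
MUL      32
PUSH 12  32 12
OVER     32 12 32
EQ       32 0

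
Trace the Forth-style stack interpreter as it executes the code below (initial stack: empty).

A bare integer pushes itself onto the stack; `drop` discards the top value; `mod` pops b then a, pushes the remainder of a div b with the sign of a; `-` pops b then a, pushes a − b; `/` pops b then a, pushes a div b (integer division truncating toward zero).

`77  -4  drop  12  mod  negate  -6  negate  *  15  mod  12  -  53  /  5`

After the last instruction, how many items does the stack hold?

77     → [77]
-4     → [77, -4]
drop   → [77]
12     → [77, 12]
mod    → [5]
negate → [-5]
-6     → [-5, -6]
negate → [-5, 6]
*      → [-30]
15     → [-30, 15]
mod    → [0]
12     → [0, 12]
-      → [-12]
53     → [-12, 53]
/      → [0]
5      → [0, 5]

2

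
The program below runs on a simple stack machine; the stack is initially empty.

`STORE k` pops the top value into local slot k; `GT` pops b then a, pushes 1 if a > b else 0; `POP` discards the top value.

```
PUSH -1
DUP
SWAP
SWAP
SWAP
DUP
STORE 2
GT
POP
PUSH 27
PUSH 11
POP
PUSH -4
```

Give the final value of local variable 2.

PUSH -1 -> [-1]
DUP     -> [-1, -1]
SWAP    -> [-1, -1]
SWAP    -> [-1, -1]
SWAP    -> [-1, -1]
DUP     -> [-1, -1, -1]
STORE 2 -> [-1, -1]
GT      -> [0]
POP     -> []
PUSH 27 -> [27]
PUSH 11 -> [27, 11]
POP     -> [27]
PUSH -4 -> [27, -4]

-1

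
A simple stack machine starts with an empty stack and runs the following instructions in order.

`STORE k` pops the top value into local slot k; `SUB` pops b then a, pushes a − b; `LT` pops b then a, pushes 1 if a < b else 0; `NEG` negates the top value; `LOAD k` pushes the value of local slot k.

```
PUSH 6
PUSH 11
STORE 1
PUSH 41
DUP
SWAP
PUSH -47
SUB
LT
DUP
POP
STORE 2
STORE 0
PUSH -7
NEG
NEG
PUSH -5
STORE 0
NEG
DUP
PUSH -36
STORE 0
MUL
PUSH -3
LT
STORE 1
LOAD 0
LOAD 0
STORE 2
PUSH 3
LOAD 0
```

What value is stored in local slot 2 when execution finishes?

-36

PUSH 6   : [6]
PUSH 11  : [6, 11]
STORE 1  : [6]
PUSH 41  : [6, 41]
DUP      : [6, 41, 41]
SWAP     : [6, 41, 41]
PUSH -47 : [6, 41, 41, -47]
SUB      : [6, 41, 88]
LT       : [6, 1]
DUP      : [6, 1, 1]
POP      : [6, 1]
STORE 2  : [6]
STORE 0  : []
PUSH -7  : [-7]
NEG      : [7]
NEG      : [-7]
PUSH -5  : [-7, -5]
STORE 0  : [-7]
NEG      : [7]
DUP      : [7, 7]
PUSH -36 : [7, 7, -36]
STORE 0  : [7, 7]
MUL      : [49]
PUSH -3  : [49, -3]
LT       : [0]
STORE 1  : []
LOAD 0   : [-36]
LOAD 0   : [-36, -36]
STORE 2  : [-36]
PUSH 3   : [-36, 3]
LOAD 0   : [-36, 3, -36]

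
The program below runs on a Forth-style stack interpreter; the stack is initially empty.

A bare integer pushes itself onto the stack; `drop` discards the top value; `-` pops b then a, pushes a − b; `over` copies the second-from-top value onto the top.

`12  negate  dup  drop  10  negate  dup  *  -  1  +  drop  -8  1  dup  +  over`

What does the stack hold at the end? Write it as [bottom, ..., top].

12     → 12
negate → -12
dup    → -12 -12
drop   → -12
10     → -12 10
negate → -12 -10
dup    → -12 -10 -10
*      → -12 100
-      → -112
1      → -112 1
+      → -111
drop   → (empty)
-8     → -8
1      → -8 1
dup    → -8 1 1
+      → -8 2
over   → -8 2 -8

[-8, 2, -8]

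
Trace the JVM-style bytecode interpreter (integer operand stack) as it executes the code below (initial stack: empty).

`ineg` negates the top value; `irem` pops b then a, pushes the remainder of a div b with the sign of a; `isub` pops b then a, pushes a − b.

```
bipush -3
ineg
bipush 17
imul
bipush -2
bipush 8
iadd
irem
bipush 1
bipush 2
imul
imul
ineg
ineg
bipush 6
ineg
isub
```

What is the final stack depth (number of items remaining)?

bipush -3  -3
ineg       3
bipush 17  3 17
imul       51
bipush -2  51 -2
bipush 8   51 -2 8
iadd       51 6
irem       3
bipush 1   3 1
bipush 2   3 1 2
imul       3 2
imul       6
ineg       -6
ineg       6
bipush 6   6 6
ineg       6 -6
isub       12

1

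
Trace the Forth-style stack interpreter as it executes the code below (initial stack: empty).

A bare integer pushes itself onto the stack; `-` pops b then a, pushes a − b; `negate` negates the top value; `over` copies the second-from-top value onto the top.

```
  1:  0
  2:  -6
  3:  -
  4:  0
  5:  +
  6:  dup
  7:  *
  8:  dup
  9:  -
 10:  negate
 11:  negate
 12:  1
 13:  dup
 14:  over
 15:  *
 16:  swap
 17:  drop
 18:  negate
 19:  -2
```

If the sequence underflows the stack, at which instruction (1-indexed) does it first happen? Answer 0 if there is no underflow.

0

0       [0]
-6      [0, -6]
-       [6]
0       [6, 0]
+       [6]
dup     [6, 6]
*       [36]
dup     [36, 36]
-       [0]
negate  [0]
negate  [0]
1       [0, 1]
dup     [0, 1, 1]
over    [0, 1, 1, 1]
*       [0, 1, 1]
swap    [0, 1, 1]
drop    [0, 1]
negate  [0, -1]
-2      [0, -1, -2]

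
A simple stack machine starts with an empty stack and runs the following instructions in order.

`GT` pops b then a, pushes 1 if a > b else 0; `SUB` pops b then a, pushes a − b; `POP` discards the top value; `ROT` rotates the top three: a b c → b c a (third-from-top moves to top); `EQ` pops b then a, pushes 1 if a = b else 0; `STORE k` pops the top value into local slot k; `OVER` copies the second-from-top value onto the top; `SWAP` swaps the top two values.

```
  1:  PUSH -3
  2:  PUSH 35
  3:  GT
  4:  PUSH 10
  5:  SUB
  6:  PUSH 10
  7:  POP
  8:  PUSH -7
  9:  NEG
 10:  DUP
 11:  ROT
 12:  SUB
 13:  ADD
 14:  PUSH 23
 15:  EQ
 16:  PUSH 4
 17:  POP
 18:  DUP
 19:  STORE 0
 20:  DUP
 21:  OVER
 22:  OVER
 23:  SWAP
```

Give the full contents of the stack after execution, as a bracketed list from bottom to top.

PUSH -3 : [-3]
PUSH 35 : [-3, 35]
GT      : [0]
PUSH 10 : [0, 10]
SUB     : [-10]
PUSH 10 : [-10, 10]
POP     : [-10]
PUSH -7 : [-10, -7]
NEG     : [-10, 7]
DUP     : [-10, 7, 7]
ROT     : [7, 7, -10]
SUB     : [7, 17]
ADD     : [24]
PUSH 23 : [24, 23]
EQ      : [0]
PUSH 4  : [0, 4]
POP     : [0]
DUP     : [0, 0]
STORE 0 : [0]
DUP     : [0, 0]
OVER    : [0, 0, 0]
OVER    : [0, 0, 0, 0]
SWAP    : [0, 0, 0, 0]

[0, 0, 0, 0]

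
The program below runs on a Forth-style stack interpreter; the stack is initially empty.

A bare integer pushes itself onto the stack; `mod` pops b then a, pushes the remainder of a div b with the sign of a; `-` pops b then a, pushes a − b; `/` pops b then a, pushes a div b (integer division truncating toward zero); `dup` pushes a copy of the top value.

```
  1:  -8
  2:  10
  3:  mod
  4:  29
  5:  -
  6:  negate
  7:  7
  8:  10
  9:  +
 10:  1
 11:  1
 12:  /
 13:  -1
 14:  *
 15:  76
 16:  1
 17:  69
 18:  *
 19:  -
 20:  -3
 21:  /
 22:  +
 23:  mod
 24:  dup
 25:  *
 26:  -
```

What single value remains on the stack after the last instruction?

33

-8     -> -8
10     -> -8 10
mod    -> -8
29     -> -8 29
-      -> -37
negate -> 37
7      -> 37 7
10     -> 37 7 10
+      -> 37 17
1      -> 37 17 1
1      -> 37 17 1 1
/      -> 37 17 1
-1     -> 37 17 1 -1
*      -> 37 17 -1
76     -> 37 17 -1 76
1      -> 37 17 -1 76 1
69     -> 37 17 -1 76 1 69
*      -> 37 17 -1 76 69
-      -> 37 17 -1 7
-3     -> 37 17 -1 7 -3
/      -> 37 17 -1 -2
+      -> 37 17 -3
mod    -> 37 2
dup    -> 37 2 2
*      -> 37 4
-      -> 33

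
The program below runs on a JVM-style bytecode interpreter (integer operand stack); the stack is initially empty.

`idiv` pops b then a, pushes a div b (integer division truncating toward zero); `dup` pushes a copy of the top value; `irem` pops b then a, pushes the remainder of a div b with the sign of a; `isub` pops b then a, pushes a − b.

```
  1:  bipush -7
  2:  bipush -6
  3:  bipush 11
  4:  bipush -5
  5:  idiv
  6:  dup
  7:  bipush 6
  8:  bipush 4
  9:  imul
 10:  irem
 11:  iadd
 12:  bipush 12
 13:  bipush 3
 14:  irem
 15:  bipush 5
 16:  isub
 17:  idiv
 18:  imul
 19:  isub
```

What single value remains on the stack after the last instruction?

bipush -7  -7
bipush -6  -7 -6
bipush 11  -7 -6 11
bipush -5  -7 -6 11 -5
idiv       -7 -6 -2
dup        -7 -6 -2 -2
bipush 6   -7 -6 -2 -2 6
bipush 4   -7 -6 -2 -2 6 4
imul       -7 -6 -2 -2 24
irem       -7 -6 -2 -2
iadd       -7 -6 -4
bipush 12  -7 -6 -4 12
bipush 3   -7 -6 -4 12 3
irem       -7 -6 -4 0
bipush 5   -7 -6 -4 0 5
isub       -7 -6 -4 -5
idiv       -7 -6 0
imul       -7 0
isub       -7

-7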